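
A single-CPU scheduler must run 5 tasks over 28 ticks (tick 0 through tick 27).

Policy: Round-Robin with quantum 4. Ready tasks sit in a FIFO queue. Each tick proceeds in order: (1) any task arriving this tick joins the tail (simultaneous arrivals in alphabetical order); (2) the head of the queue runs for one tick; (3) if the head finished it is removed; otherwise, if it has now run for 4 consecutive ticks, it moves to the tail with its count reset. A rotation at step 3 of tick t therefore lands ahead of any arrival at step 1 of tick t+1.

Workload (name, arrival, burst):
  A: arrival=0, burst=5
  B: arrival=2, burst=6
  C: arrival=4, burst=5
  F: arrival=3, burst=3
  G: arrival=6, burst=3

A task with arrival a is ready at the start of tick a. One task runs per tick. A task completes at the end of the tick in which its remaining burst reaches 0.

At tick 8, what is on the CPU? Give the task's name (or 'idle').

t=0: queue=[A] q_used=0 → run A
t=1: queue=[A] q_used=1 → run A
t=2: queue=[A,B] q_used=2 → run A
t=3: queue=[A,B,F] q_used=3 → run A
t=4: queue=[B,F,A,C] q_used=0 → run B
t=5: queue=[B,F,A,C] q_used=1 → run B
t=6: queue=[B,F,A,C,G] q_used=2 → run B
t=7: queue=[B,F,A,C,G] q_used=3 → run B
t=8: queue=[F,A,C,G,B] q_used=0 → run F
t=9: queue=[F,A,C,G,B] q_used=1 → run F
t=10: queue=[F,A,C,G,B] q_used=2 → run F
t=11: queue=[A,C,G,B] q_used=0 → run A
t=12: queue=[C,G,B] q_used=0 → run C
t=13: queue=[C,G,B] q_used=1 → run C
t=14: queue=[C,G,B] q_used=2 → run C
t=15: queue=[C,G,B] q_used=3 → run C
t=16: queue=[G,B,C] q_used=0 → run G
t=17: queue=[G,B,C] q_used=1 → run G
t=18: queue=[G,B,C] q_used=2 → run G
t=19: queue=[B,C] q_used=0 → run B
t=20: queue=[B,C] q_used=1 → run B
t=21: queue=[C] q_used=0 → run C
t=22: (idle)
t=23: (idle)
t=24: (idle)
t=25: (idle)
t=26: (idle)
t=27: (idle)

running at tick 8 = F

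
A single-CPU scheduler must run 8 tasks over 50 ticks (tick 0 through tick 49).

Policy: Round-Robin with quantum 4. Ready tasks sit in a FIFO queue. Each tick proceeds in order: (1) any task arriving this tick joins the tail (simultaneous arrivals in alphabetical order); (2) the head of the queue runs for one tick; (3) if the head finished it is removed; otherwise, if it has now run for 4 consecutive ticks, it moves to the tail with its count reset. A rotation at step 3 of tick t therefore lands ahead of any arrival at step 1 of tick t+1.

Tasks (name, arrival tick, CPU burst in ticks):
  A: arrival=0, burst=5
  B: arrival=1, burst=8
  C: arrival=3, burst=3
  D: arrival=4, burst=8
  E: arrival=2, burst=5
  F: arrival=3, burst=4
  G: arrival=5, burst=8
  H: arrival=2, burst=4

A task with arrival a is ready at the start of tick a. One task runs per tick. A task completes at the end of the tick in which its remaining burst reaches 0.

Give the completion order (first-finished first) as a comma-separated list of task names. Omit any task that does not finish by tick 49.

completion order = H, C, F, A, B, E, D, G

t=0: queue=[A] q_used=0 → run A
t=1: queue=[A,B] q_used=1 → run A
t=2: queue=[A,B,E,H] q_used=2 → run A
t=3: queue=[A,B,E,H,C,F] q_used=3 → run A
t=4: queue=[B,E,H,C,F,A,D] q_used=0 → run B
t=5: queue=[B,E,H,C,F,A,D,G] q_used=1 → run B
t=6: queue=[B,E,H,C,F,A,D,G] q_used=2 → run B
t=7: queue=[B,E,H,C,F,A,D,G] q_used=3 → run B
t=8: queue=[E,H,C,F,A,D,G,B] q_used=0 → run E
t=9: queue=[E,H,C,F,A,D,G,B] q_used=1 → run E
t=10: queue=[E,H,C,F,A,D,G,B] q_used=2 → run E
t=11: queue=[E,H,C,F,A,D,G,B] q_used=3 → run E
t=12: queue=[H,C,F,A,D,G,B,E] q_used=0 → run H
t=13: queue=[H,C,F,A,D,G,B,E] q_used=1 → run H
t=14: queue=[H,C,F,A,D,G,B,E] q_used=2 → run H
t=15: queue=[H,C,F,A,D,G,B,E] q_used=3 → run H
t=16: queue=[C,F,A,D,G,B,E] q_used=0 → run C
t=17: queue=[C,F,A,D,G,B,E] q_used=1 → run C
t=18: queue=[C,F,A,D,G,B,E] q_used=2 → run C
t=19: queue=[F,A,D,G,B,E] q_used=0 → run F
t=20: queue=[F,A,D,G,B,E] q_used=1 → run F
t=21: queue=[F,A,D,G,B,E] q_used=2 → run F
t=22: queue=[F,A,D,G,B,E] q_used=3 → run F
t=23: queue=[A,D,G,B,E] q_used=0 → run A
t=24: queue=[D,G,B,E] q_used=0 → run D
t=25: queue=[D,G,B,E] q_used=1 → run D
t=26: queue=[D,G,B,E] q_used=2 → run D
t=27: queue=[D,G,B,E] q_used=3 → run D
t=28: queue=[G,B,E,D] q_used=0 → run G
t=29: queue=[G,B,E,D] q_used=1 → run G
t=30: queue=[G,B,E,D] q_used=2 → run G
t=31: queue=[G,B,E,D] q_used=3 → run G
t=32: queue=[B,E,D,G] q_used=0 → run B
t=33: queue=[B,E,D,G] q_used=1 → run B
t=34: queue=[B,E,D,G] q_used=2 → run B
t=35: queue=[B,E,D,G] q_used=3 → run B
t=36: queue=[E,D,G] q_used=0 → run E
t=37: queue=[D,G] q_used=0 → run D
t=38: queue=[D,G] q_used=1 → run D
t=39: queue=[D,G] q_used=2 → run D
t=40: queue=[D,G] q_used=3 → run D
t=41: queue=[G] q_used=0 → run G
t=42: queue=[G] q_used=1 → run G
t=43: queue=[G] q_used=2 → run G
t=44: queue=[G] q_used=3 → run G
t=45: (idle)
t=46: (idle)
t=47: (idle)
t=48: (idle)
t=49: (idle)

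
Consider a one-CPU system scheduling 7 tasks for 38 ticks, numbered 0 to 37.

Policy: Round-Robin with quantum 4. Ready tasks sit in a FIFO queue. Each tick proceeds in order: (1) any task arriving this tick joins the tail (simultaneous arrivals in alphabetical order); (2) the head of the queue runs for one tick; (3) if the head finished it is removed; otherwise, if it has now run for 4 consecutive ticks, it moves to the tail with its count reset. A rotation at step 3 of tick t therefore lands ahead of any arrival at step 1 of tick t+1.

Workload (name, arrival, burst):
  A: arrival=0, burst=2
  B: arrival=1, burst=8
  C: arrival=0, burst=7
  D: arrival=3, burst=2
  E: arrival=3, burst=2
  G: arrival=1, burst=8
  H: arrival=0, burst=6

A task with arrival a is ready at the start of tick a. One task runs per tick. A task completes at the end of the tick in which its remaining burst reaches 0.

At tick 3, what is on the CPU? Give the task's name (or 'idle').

t=0: queue=[A,C,H] q_used=0 → run A
t=1: queue=[A,C,H,B,G] q_used=1 → run A
t=2: queue=[C,H,B,G] q_used=0 → run C
t=3: queue=[C,H,B,G,D,E] q_used=1 → run C
t=4: queue=[C,H,B,G,D,E] q_used=2 → run C
t=5: queue=[C,H,B,G,D,E] q_used=3 → run C
t=6: queue=[H,B,G,D,E,C] q_used=0 → run H
t=7: queue=[H,B,G,D,E,C] q_used=1 → run H
t=8: queue=[H,B,G,D,E,C] q_used=2 → run H
t=9: queue=[H,B,G,D,E,C] q_used=3 → run H
t=10: queue=[B,G,D,E,C,H] q_used=0 → run B
t=11: queue=[B,G,D,E,C,H] q_used=1 → run B
t=12: queue=[B,G,D,E,C,H] q_used=2 → run B
t=13: queue=[B,G,D,E,C,H] q_used=3 → run B
t=14: queue=[G,D,E,C,H,B] q_used=0 → run G
t=15: queue=[G,D,E,C,H,B] q_used=1 → run G
t=16: queue=[G,D,E,C,H,B] q_used=2 → run G
t=17: queue=[G,D,E,C,H,B] q_used=3 → run G
t=18: queue=[D,E,C,H,B,G] q_used=0 → run D
t=19: queue=[D,E,C,H,B,G] q_used=1 → run D
t=20: queue=[E,C,H,B,G] q_used=0 → run E
t=21: queue=[E,C,H,B,G] q_used=1 → run E
t=22: queue=[C,H,B,G] q_used=0 → run C
t=23: queue=[C,H,B,G] q_used=1 → run C
t=24: queue=[C,H,B,G] q_used=2 → run C
t=25: queue=[H,B,G] q_used=0 → run H
t=26: queue=[H,B,G] q_used=1 → run H
t=27: queue=[B,G] q_used=0 → run B
t=28: queue=[B,G] q_used=1 → run B
t=29: queue=[B,G] q_used=2 → run B
t=30: queue=[B,G] q_used=3 → run B
t=31: queue=[G] q_used=0 → run G
t=32: queue=[G] q_used=1 → run G
t=33: queue=[G] q_used=2 → run G
t=34: queue=[G] q_used=3 → run G
t=35: (idle)
t=36: (idle)
t=37: (idle)

running at tick 3 = C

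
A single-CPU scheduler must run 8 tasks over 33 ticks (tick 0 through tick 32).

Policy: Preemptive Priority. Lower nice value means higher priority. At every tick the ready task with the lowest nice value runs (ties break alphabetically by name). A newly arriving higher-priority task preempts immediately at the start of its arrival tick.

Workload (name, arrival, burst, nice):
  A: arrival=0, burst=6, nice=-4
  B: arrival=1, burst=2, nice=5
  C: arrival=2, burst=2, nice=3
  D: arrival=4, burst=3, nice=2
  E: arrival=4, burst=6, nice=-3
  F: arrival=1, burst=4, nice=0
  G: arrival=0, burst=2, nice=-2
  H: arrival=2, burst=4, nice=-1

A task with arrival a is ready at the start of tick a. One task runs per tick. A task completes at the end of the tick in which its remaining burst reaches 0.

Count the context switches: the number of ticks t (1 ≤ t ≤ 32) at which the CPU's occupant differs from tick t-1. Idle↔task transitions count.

t=0: ready={A,G} → run A
t=1: ready={A,B,F,G} → run A
t=2: ready={A,B,C,F,G,H} → run A
t=3: ready={A,B,C,F,G,H} → run A
t=4: ready={A,B,C,D,E,F,G,H} → run A
t=5: ready={A,B,C,D,E,F,G,H} → run A
t=6: ready={B,C,D,E,F,G,H} → run E
t=7: ready={B,C,D,E,F,G,H} → run E
t=8: ready={B,C,D,E,F,G,H} → run E
t=9: ready={B,C,D,E,F,G,H} → run E
t=10: ready={B,C,D,E,F,G,H} → run E
t=11: ready={B,C,D,E,F,G,H} → run E
t=12: ready={B,C,D,F,G,H} → run G
t=13: ready={B,C,D,F,G,H} → run G
t=14: ready={B,C,D,F,H} → run H
t=15: ready={B,C,D,F,H} → run H
t=16: ready={B,C,D,F,H} → run H
t=17: ready={B,C,D,F,H} → run H
t=18: ready={B,C,D,F} → run F
t=19: ready={B,C,D,F} → run F
t=20: ready={B,C,D,F} → run F
t=21: ready={B,C,D,F} → run F
t=22: ready={B,C,D} → run D
t=23: ready={B,C,D} → run D
t=24: ready={B,C,D} → run D
t=25: ready={B,C} → run C
t=26: ready={B,C} → run C
t=27: ready={B} → run B
t=28: ready={B} → run B
t=29: (idle)
t=30: (idle)
t=31: (idle)
t=32: (idle)

context switches = 8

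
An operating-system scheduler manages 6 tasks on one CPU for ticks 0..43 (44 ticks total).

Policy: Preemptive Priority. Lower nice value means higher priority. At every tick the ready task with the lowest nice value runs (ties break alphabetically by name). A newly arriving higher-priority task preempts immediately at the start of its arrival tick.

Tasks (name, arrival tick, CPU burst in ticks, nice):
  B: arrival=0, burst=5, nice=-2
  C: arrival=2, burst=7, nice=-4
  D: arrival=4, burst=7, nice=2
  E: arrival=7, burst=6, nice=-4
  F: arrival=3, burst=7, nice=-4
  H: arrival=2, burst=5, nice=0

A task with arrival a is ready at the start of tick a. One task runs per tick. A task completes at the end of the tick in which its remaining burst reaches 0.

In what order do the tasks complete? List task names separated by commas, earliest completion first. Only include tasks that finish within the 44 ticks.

t=0: ready={B} → run B
t=1: ready={B} → run B
t=2: ready={B,C,H} → run C
t=3: ready={B,C,F,H} → run C
t=4: ready={B,C,D,F,H} → run C
t=5: ready={B,C,D,F,H} → run C
t=6: ready={B,C,D,F,H} → run C
t=7: ready={B,C,D,E,F,H} → run C
t=8: ready={B,C,D,E,F,H} → run C
t=9: ready={B,D,E,F,H} → run E
t=10: ready={B,D,E,F,H} → run E
t=11: ready={B,D,E,F,H} → run E
t=12: ready={B,D,E,F,H} → run E
t=13: ready={B,D,E,F,H} → run E
t=14: ready={B,D,E,F,H} → run E
t=15: ready={B,D,F,H} → run F
t=16: ready={B,D,F,H} → run F
t=17: ready={B,D,F,H} → run F
t=18: ready={B,D,F,H} → run F
t=19: ready={B,D,F,H} → run F
t=20: ready={B,D,F,H} → run F
t=21: ready={B,D,F,H} → run F
t=22: ready={B,D,H} → run B
t=23: ready={B,D,H} → run B
t=24: ready={B,D,H} → run B
t=25: ready={D,H} → run H
t=26: ready={D,H} → run H
t=27: ready={D,H} → run H
t=28: ready={D,H} → run H
t=29: ready={D,H} → run H
t=30: ready={D} → run D
t=31: ready={D} → run D
t=32: ready={D} → run D
t=33: ready={D} → run D
t=34: ready={D} → run D
t=35: ready={D} → run D
t=36: ready={D} → run D
t=37: (idle)
t=38: (idle)
t=39: (idle)
t=40: (idle)
t=41: (idle)
t=42: (idle)
t=43: (idle)

completion order = C, E, F, B, H, D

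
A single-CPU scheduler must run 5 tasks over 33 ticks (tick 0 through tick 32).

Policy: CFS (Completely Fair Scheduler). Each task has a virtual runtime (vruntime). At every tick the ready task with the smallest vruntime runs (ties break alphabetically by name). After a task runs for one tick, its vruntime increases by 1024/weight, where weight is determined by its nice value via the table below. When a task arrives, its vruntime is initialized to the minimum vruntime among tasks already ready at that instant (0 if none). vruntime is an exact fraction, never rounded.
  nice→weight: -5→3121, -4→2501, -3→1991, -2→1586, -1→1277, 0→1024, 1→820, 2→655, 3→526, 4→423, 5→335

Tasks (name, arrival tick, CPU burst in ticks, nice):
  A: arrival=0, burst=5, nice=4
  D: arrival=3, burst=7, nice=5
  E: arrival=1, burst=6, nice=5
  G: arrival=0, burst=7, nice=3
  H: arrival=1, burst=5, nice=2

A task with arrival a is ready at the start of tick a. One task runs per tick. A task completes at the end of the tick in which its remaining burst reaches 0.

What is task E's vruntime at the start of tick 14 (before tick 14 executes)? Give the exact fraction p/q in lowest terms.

vruntime(E, start of tick 14) = 2048/335

t=0: vr[A=0 G=0] → run A
t=1: vr[A=1024/423 E=0 G=0 H=0] → run E
t=2: vr[A=1024/423 E=1024/335 G=0 H=0] → run G
t=3: vr[A=1024/423 D=0 E=1024/335 G=512/263 H=0] → run D
t=4: vr[A=1024/423 D=1024/335 E=1024/335 G=512/263 H=0] → run H
t=5: vr[A=1024/423 D=1024/335 E=1024/335 G=512/263 H=1024/655] → run H
t=6: vr[A=1024/423 D=1024/335 E=1024/335 G=512/263 H=2048/655] → run G
t=7: vr[A=1024/423 D=1024/335 E=1024/335 G=1024/263 H=2048/655] → run A
t=8: vr[A=2048/423 D=1024/335 E=1024/335 G=1024/263 H=2048/655] → run D
t=9: vr[A=2048/423 D=2048/335 E=1024/335 G=1024/263 H=2048/655] → run E
t=10: vr[A=2048/423 D=2048/335 E=2048/335 G=1024/263 H=2048/655] → run H
t=11: vr[A=2048/423 D=2048/335 E=2048/335 G=1024/263 H=3072/655] → run G
t=12: vr[A=2048/423 D=2048/335 E=2048/335 G=1536/263 H=3072/655] → run H
t=13: vr[A=2048/423 D=2048/335 E=2048/335 G=1536/263 H=4096/655] → run A
t=14: vr[A=1024/141 D=2048/335 E=2048/335 G=1536/263 H=4096/655] → run G
t=15: vr[A=1024/141 D=2048/335 E=2048/335 G=2048/263 H=4096/655] → run D
t=16: vr[A=1024/141 D=3072/335 E=2048/335 G=2048/263 H=4096/655] → run E
t=17: vr[A=1024/141 D=3072/335 E=3072/335 G=2048/263 H=4096/655] → run H
t=18: vr[A=1024/141 D=3072/335 E=3072/335 G=2048/263] → run A
t=19: vr[A=4096/423 D=3072/335 E=3072/335 G=2048/263] → run G
t=20: vr[A=4096/423 D=3072/335 E=3072/335 G=2560/263] → run D
t=21: vr[A=4096/423 D=4096/335 E=3072/335 G=2560/263] → run E
t=22: vr[A=4096/423 D=4096/335 E=4096/335 G=2560/263] → run A
t=23: vr[D=4096/335 E=4096/335 G=2560/263] → run G
t=24: vr[D=4096/335 E=4096/335 G=3072/263] → run G
t=25: vr[D=4096/335 E=4096/335] → run D
t=26: vr[D=1024/67 E=4096/335] → run E
t=27: vr[D=1024/67 E=1024/67] → run D
t=28: vr[D=6144/335 E=1024/67] → run E
t=29: vr[D=6144/335] → run D
t=30: (idle)
t=31: (idle)
t=32: (idle)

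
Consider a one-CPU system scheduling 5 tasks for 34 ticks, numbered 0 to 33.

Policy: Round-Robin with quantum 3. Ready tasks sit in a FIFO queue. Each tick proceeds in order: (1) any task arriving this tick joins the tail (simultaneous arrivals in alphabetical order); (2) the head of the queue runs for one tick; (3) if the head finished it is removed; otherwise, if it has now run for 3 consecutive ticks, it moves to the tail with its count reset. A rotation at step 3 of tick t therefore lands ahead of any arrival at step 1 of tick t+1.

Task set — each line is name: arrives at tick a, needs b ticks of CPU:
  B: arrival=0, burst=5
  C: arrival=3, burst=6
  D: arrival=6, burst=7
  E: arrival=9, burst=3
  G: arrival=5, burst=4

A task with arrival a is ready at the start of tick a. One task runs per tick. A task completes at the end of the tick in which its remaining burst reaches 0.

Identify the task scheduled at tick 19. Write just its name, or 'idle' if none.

running at tick 19 = E

t=0: queue=[B] q_used=0 → run B
t=1: queue=[B] q_used=1 → run B
t=2: queue=[B] q_used=2 → run B
t=3: queue=[B,C] q_used=0 → run B
t=4: queue=[B,C] q_used=1 → run B
t=5: queue=[C,G] q_used=0 → run C
t=6: queue=[C,G,D] q_used=1 → run C
t=7: queue=[C,G,D] q_used=2 → run C
t=8: queue=[G,D,C] q_used=0 → run G
t=9: queue=[G,D,C,E] q_used=1 → run G
t=10: queue=[G,D,C,E] q_used=2 → run G
t=11: queue=[D,C,E,G] q_used=0 → run D
t=12: queue=[D,C,E,G] q_used=1 → run D
t=13: queue=[D,C,E,G] q_used=2 → run D
t=14: queue=[C,E,G,D] q_used=0 → run C
t=15: queue=[C,E,G,D] q_used=1 → run C
t=16: queue=[C,E,G,D] q_used=2 → run C
t=17: queue=[E,G,D] q_used=0 → run E
t=18: queue=[E,G,D] q_used=1 → run E
t=19: queue=[E,G,D] q_used=2 → run E
t=20: queue=[G,D] q_used=0 → run G
t=21: queue=[D] q_used=0 → run D
t=22: queue=[D] q_used=1 → run D
t=23: queue=[D] q_used=2 → run D
t=24: queue=[D] q_used=0 → run D
t=25: (idle)
t=26: (idle)
t=27: (idle)
t=28: (idle)
t=29: (idle)
t=30: (idle)
t=31: (idle)
t=32: (idle)
t=33: (idle)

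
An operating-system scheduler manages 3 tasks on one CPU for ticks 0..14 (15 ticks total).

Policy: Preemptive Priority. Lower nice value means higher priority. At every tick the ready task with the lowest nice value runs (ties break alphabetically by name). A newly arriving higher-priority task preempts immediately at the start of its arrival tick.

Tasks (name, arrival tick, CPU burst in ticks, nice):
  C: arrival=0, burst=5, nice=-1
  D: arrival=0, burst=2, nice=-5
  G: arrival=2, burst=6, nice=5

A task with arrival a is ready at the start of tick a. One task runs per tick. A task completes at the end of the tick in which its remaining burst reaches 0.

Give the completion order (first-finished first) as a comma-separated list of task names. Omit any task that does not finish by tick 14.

completion order = D, C, G

t=0: ready={C,D} → run D
t=1: ready={C,D} → run D
t=2: ready={C,G} → run C
t=3: ready={C,G} → run C
t=4: ready={C,G} → run C
t=5: ready={C,G} → run C
t=6: ready={C,G} → run C
t=7: ready={G} → run G
t=8: ready={G} → run G
t=9: ready={G} → run G
t=10: ready={G} → run G
t=11: ready={G} → run G
t=12: ready={G} → run G
t=13: (idle)
t=14: (idle)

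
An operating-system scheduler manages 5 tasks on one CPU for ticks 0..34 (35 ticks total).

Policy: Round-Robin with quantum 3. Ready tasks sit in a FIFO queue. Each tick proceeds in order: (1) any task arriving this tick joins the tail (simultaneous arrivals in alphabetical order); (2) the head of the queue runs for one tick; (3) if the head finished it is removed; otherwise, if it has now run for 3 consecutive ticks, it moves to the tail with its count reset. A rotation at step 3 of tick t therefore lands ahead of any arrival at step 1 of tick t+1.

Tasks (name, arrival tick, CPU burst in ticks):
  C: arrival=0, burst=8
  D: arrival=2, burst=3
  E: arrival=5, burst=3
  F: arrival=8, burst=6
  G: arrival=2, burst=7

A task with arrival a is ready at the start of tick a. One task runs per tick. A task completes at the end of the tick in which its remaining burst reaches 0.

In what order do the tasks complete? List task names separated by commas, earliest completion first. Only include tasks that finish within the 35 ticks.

completion order = D, E, C, F, G

t=0: queue=[C] q_used=0 → run C
t=1: queue=[C] q_used=1 → run C
t=2: queue=[C,D,G] q_used=2 → run C
t=3: queue=[D,G,C] q_used=0 → run D
t=4: queue=[D,G,C] q_used=1 → run D
t=5: queue=[D,G,C,E] q_used=2 → run D
t=6: queue=[G,C,E] q_used=0 → run G
t=7: queue=[G,C,E] q_used=1 → run G
t=8: queue=[G,C,E,F] q_used=2 → run G
t=9: queue=[C,E,F,G] q_used=0 → run C
t=10: queue=[C,E,F,G] q_used=1 → run C
t=11: queue=[C,E,F,G] q_used=2 → run C
t=12: queue=[E,F,G,C] q_used=0 → run E
t=13: queue=[E,F,G,C] q_used=1 → run E
t=14: queue=[E,F,G,C] q_used=2 → run E
t=15: queue=[F,G,C] q_used=0 → run F
t=16: queue=[F,G,C] q_used=1 → run F
t=17: queue=[F,G,C] q_used=2 → run F
t=18: queue=[G,C,F] q_used=0 → run G
t=19: queue=[G,C,F] q_used=1 → run G
t=20: queue=[G,C,F] q_used=2 → run G
t=21: queue=[C,F,G] q_used=0 → run C
t=22: queue=[C,F,G] q_used=1 → run C
t=23: queue=[F,G] q_used=0 → run F
t=24: queue=[F,G] q_used=1 → run F
t=25: queue=[F,G] q_used=2 → run F
t=26: queue=[G] q_used=0 → run G
t=27: (idle)
t=28: (idle)
t=29: (idle)
t=30: (idle)
t=31: (idle)
t=32: (idle)
t=33: (idle)
t=34: (idle)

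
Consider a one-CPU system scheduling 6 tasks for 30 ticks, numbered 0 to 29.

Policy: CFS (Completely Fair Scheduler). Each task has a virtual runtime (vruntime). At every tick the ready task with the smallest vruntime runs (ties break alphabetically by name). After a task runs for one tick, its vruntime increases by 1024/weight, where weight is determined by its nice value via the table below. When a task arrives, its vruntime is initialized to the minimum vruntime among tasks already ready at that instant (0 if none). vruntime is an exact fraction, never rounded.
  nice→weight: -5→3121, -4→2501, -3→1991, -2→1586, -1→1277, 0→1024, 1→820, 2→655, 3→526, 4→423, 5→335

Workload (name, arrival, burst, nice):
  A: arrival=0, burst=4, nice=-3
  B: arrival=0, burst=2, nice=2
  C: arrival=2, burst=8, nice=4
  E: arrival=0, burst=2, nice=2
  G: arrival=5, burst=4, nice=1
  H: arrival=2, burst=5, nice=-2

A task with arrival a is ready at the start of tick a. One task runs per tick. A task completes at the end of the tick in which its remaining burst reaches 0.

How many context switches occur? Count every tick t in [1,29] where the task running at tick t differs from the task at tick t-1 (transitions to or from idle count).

t=0: vr[A=0 B=0 E=0] → run A
t=1: vr[A=1024/1991 B=0 E=0] → run B
t=2: vr[A=1024/1991 B=1024/655 C=0 E=0 H=0] → run C
t=3: vr[A=1024/1991 B=1024/655 C=1024/423 E=0 H=0] → run E
t=4: vr[A=1024/1991 B=1024/655 C=1024/423 E=1024/655 H=0] → run H
t=5: vr[A=1024/1991 B=1024/655 C=1024/423 E=1024/655 G=1024/1991 H=512/793] → run A
t=6: vr[A=2048/1991 B=1024/655 C=1024/423 E=1024/655 G=1024/1991 H=512/793] → run G
t=7: vr[A=2048/1991 B=1024/655 C=1024/423 E=1024/655 G=719616/408155 H=512/793] → run H
t=8: vr[A=2048/1991 B=1024/655 C=1024/423 E=1024/655 G=719616/408155 H=1024/793] → run A
t=9: vr[A=3072/1991 B=1024/655 C=1024/423 E=1024/655 G=719616/408155 H=1024/793] → run H
t=10: vr[A=3072/1991 B=1024/655 C=1024/423 E=1024/655 G=719616/408155 H=1536/793] → run A
t=11: vr[B=1024/655 C=1024/423 E=1024/655 G=719616/408155 H=1536/793] → run B
t=12: vr[C=1024/423 E=1024/655 G=719616/408155 H=1536/793] → run E
t=13: vr[C=1024/423 G=719616/408155 H=1536/793] → run G
t=14: vr[C=1024/423 G=1229312/408155 H=1536/793] → run H
t=15: vr[C=1024/423 G=1229312/408155 H=2048/793] → run C
t=16: vr[C=2048/423 G=1229312/408155 H=2048/793] → run H
t=17: vr[C=2048/423 G=1229312/408155] → run G
t=18: vr[C=2048/423 G=1739008/408155] → run G
t=19: vr[C=2048/423] → run C
t=20: vr[C=1024/141] → run C
t=21: vr[C=4096/423] → run C
t=22: vr[C=5120/423] → run C
t=23: vr[C=2048/141] → run C
t=24: vr[C=7168/423] → run C
t=25: (idle)
t=26: (idle)
t=27: (idle)
t=28: (idle)
t=29: (idle)

context switches = 19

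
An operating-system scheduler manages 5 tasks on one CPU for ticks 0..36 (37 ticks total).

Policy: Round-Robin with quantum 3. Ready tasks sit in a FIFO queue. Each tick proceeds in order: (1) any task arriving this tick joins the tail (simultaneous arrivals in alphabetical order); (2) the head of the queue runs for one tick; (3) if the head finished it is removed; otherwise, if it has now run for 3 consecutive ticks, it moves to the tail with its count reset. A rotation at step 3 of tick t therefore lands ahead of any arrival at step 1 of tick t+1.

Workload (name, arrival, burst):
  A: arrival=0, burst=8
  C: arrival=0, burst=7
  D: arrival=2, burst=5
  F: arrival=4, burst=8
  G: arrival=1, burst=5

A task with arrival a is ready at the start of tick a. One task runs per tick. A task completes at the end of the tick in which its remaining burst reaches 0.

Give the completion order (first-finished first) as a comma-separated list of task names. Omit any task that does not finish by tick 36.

t=0: queue=[A,C] q_used=0 → run A
t=1: queue=[A,C,G] q_used=1 → run A
t=2: queue=[A,C,G,D] q_used=2 → run A
t=3: queue=[C,G,D,A] q_used=0 → run C
t=4: queue=[C,G,D,A,F] q_used=1 → run C
t=5: queue=[C,G,D,A,F] q_used=2 → run C
t=6: queue=[G,D,A,F,C] q_used=0 → run G
t=7: queue=[G,D,A,F,C] q_used=1 → run G
t=8: queue=[G,D,A,F,C] q_used=2 → run G
t=9: queue=[D,A,F,C,G] q_used=0 → run D
t=10: queue=[D,A,F,C,G] q_used=1 → run D
t=11: queue=[D,A,F,C,G] q_used=2 → run D
t=12: queue=[A,F,C,G,D] q_used=0 → run A
t=13: queue=[A,F,C,G,D] q_used=1 → run A
t=14: queue=[A,F,C,G,D] q_used=2 → run A
t=15: queue=[F,C,G,D,A] q_used=0 → run F
t=16: queue=[F,C,G,D,A] q_used=1 → run F
t=17: queue=[F,C,G,D,A] q_used=2 → run F
t=18: queue=[C,G,D,A,F] q_used=0 → run C
t=19: queue=[C,G,D,A,F] q_used=1 → run C
t=20: queue=[C,G,D,A,F] q_used=2 → run C
t=21: queue=[G,D,A,F,C] q_used=0 → run G
t=22: queue=[G,D,A,F,C] q_used=1 → run G
t=23: queue=[D,A,F,C] q_used=0 → run D
t=24: queue=[D,A,F,C] q_used=1 → run D
t=25: queue=[A,F,C] q_used=0 → run A
t=26: queue=[A,F,C] q_used=1 → run A
t=27: queue=[F,C] q_used=0 → run F
t=28: queue=[F,C] q_used=1 → run F
t=29: queue=[F,C] q_used=2 → run F
t=30: queue=[C,F] q_used=0 → run C
t=31: queue=[F] q_used=0 → run F
t=32: queue=[F] q_used=1 → run F
t=33: (idle)
t=34: (idle)
t=35: (idle)
t=36: (idle)

completion order = G, D, A, C, F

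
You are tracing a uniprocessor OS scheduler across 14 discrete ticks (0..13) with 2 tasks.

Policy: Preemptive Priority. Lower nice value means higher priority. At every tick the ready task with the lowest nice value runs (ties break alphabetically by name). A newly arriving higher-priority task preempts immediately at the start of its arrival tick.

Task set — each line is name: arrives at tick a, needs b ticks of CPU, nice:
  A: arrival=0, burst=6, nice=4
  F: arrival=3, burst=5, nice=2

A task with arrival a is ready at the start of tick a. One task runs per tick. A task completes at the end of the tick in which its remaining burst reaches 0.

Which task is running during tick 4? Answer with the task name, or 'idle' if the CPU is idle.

t=0: ready={A} → run A
t=1: ready={A} → run A
t=2: ready={A} → run A
t=3: ready={A,F} → run F
t=4: ready={A,F} → run F
t=5: ready={A,F} → run F
t=6: ready={A,F} → run F
t=7: ready={A,F} → run F
t=8: ready={A} → run A
t=9: ready={A} → run A
t=10: ready={A} → run A
t=11: (idle)
t=12: (idle)
t=13: (idle)

running at tick 4 = F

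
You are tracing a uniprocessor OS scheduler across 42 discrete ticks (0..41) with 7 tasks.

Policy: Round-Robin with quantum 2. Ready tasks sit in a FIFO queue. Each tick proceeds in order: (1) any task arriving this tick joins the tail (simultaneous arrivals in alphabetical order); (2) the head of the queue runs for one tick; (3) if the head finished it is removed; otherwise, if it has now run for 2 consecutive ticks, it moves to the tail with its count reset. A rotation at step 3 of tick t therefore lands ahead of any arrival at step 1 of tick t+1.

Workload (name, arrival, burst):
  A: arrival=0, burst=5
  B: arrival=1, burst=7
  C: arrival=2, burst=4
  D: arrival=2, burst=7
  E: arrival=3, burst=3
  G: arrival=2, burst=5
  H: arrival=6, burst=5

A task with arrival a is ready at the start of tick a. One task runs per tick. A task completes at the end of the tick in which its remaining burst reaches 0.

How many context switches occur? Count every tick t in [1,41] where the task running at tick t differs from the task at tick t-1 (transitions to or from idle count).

context switches = 21

t=0: queue=[A] q_used=0 → run A
t=1: queue=[A,B] q_used=1 → run A
t=2: queue=[B,A,C,D,G] q_used=0 → run B
t=3: queue=[B,A,C,D,G,E] q_used=1 → run B
t=4: queue=[A,C,D,G,E,B] q_used=0 → run A
t=5: queue=[A,C,D,G,E,B] q_used=1 → run A
t=6: queue=[C,D,G,E,B,A,H] q_used=0 → run C
t=7: queue=[C,D,G,E,B,A,H] q_used=1 → run C
t=8: queue=[D,G,E,B,A,H,C] q_used=0 → run D
t=9: queue=[D,G,E,B,A,H,C] q_used=1 → run D
t=10: queue=[G,E,B,A,H,C,D] q_used=0 → run G
t=11: queue=[G,E,B,A,H,C,D] q_used=1 → run G
t=12: queue=[E,B,A,H,C,D,G] q_used=0 → run E
t=13: queue=[E,B,A,H,C,D,G] q_used=1 → run E
t=14: queue=[B,A,H,C,D,G,E] q_used=0 → run B
t=15: queue=[B,A,H,C,D,G,E] q_used=1 → run B
t=16: queue=[A,H,C,D,G,E,B] q_used=0 → run A
t=17: queue=[H,C,D,G,E,B] q_used=0 → run H
t=18: queue=[H,C,D,G,E,B] q_used=1 → run H
t=19: queue=[C,D,G,E,B,H] q_used=0 → run C
t=20: queue=[C,D,G,E,B,H] q_used=1 → run C
t=21: queue=[D,G,E,B,H] q_used=0 → run D
t=22: queue=[D,G,E,B,H] q_used=1 → run D
t=23: queue=[G,E,B,H,D] q_used=0 → run G
t=24: queue=[G,E,B,H,D] q_used=1 → run G
t=25: queue=[E,B,H,D,G] q_used=0 → run E
t=26: queue=[B,H,D,G] q_used=0 → run B
t=27: queue=[B,H,D,G] q_used=1 → run B
t=28: queue=[H,D,G,B] q_used=0 → run H
t=29: queue=[H,D,G,B] q_used=1 → run H
t=30: queue=[D,G,B,H] q_used=0 → run D
t=31: queue=[D,G,B,H] q_used=1 → run D
t=32: queue=[G,B,H,D] q_used=0 → run G
t=33: queue=[B,H,D] q_used=0 → run B
t=34: queue=[H,D] q_used=0 → run H
t=35: queue=[D] q_used=0 → run D
t=36: (idle)
t=37: (idle)
t=38: (idle)
t=39: (idle)
t=40: (idle)
t=41: (idle)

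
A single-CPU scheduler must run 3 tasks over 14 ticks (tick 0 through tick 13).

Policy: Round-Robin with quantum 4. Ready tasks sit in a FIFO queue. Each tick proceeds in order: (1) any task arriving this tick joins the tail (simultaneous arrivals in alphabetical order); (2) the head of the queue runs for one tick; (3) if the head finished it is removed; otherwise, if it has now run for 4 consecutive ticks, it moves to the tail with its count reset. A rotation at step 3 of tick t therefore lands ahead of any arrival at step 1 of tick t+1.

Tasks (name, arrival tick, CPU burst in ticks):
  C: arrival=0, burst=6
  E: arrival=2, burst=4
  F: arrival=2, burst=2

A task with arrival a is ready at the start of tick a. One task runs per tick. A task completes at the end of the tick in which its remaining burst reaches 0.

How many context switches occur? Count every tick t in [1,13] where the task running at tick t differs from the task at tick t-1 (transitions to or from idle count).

t=0: queue=[C] q_used=0 → run C
t=1: queue=[C] q_used=1 → run C
t=2: queue=[C,E,F] q_used=2 → run C
t=3: queue=[C,E,F] q_used=3 → run C
t=4: queue=[E,F,C] q_used=0 → run E
t=5: queue=[E,F,C] q_used=1 → run E
t=6: queue=[E,F,C] q_used=2 → run E
t=7: queue=[E,F,C] q_used=3 → run E
t=8: queue=[F,C] q_used=0 → run F
t=9: queue=[F,C] q_used=1 → run F
t=10: queue=[C] q_used=0 → run C
t=11: queue=[C] q_used=1 → run C
t=12: (idle)
t=13: (idle)

context switches = 4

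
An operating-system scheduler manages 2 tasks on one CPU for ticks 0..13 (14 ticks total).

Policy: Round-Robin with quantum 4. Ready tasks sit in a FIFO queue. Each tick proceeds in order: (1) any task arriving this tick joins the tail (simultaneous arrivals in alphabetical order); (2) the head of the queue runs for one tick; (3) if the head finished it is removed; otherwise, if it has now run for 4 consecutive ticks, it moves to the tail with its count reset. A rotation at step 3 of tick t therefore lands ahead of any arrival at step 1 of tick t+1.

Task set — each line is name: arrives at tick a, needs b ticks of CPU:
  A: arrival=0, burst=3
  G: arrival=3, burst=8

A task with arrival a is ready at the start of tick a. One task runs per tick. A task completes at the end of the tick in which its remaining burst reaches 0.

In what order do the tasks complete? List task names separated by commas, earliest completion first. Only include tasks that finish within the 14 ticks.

t=0: queue=[A] q_used=0 → run A
t=1: queue=[A] q_used=1 → run A
t=2: queue=[A] q_used=2 → run A
t=3: queue=[G] q_used=0 → run G
t=4: queue=[G] q_used=1 → run G
t=5: queue=[G] q_used=2 → run G
t=6: queue=[G] q_used=3 → run G
t=7: queue=[G] q_used=0 → run G
t=8: queue=[G] q_used=1 → run G
t=9: queue=[G] q_used=2 → run G
t=10: queue=[G] q_used=3 → run G
t=11: (idle)
t=12: (idle)
t=13: (idle)

completion order = A, G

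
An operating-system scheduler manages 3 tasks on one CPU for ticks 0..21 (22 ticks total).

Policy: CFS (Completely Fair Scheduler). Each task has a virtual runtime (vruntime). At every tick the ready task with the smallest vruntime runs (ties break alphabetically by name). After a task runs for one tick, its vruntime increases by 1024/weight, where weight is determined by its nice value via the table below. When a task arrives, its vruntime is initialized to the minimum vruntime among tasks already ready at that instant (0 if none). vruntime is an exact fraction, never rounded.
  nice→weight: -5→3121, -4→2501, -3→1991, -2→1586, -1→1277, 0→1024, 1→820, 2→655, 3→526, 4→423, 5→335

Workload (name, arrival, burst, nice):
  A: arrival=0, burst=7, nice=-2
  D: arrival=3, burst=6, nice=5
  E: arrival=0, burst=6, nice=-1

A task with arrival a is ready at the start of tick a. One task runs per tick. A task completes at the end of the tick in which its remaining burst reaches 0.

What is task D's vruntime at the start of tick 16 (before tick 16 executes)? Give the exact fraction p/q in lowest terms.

vruntime(D, start of tick 16) = 4265984/427795

t=0: vr[A=0 E=0] → run A
t=1: vr[A=512/793 E=0] → run E
t=2: vr[A=512/793 E=1024/1277] → run A
t=3: vr[A=1024/793 D=1024/1277 E=1024/1277] → run D
t=4: vr[A=1024/793 D=1650688/427795 E=1024/1277] → run E
t=5: vr[A=1024/793 D=1650688/427795 E=2048/1277] → run A
t=6: vr[A=1536/793 D=1650688/427795 E=2048/1277] → run E
t=7: vr[A=1536/793 D=1650688/427795 E=3072/1277] → run A
t=8: vr[A=2048/793 D=1650688/427795 E=3072/1277] → run E
t=9: vr[A=2048/793 D=1650688/427795 E=4096/1277] → run A
t=10: vr[A=2560/793 D=1650688/427795 E=4096/1277] → run E
t=11: vr[A=2560/793 D=1650688/427795 E=5120/1277] → run A
t=12: vr[A=3072/793 D=1650688/427795 E=5120/1277] → run D
t=13: vr[A=3072/793 D=2958336/427795 E=5120/1277] → run A
t=14: vr[D=2958336/427795 E=5120/1277] → run E
t=15: vr[D=2958336/427795] → run D
t=16: vr[D=4265984/427795] → run D
t=17: vr[D=5573632/427795] → run D
t=18: vr[D=1376256/85559] → run D
t=19: (idle)
t=20: (idle)
t=21: (idle)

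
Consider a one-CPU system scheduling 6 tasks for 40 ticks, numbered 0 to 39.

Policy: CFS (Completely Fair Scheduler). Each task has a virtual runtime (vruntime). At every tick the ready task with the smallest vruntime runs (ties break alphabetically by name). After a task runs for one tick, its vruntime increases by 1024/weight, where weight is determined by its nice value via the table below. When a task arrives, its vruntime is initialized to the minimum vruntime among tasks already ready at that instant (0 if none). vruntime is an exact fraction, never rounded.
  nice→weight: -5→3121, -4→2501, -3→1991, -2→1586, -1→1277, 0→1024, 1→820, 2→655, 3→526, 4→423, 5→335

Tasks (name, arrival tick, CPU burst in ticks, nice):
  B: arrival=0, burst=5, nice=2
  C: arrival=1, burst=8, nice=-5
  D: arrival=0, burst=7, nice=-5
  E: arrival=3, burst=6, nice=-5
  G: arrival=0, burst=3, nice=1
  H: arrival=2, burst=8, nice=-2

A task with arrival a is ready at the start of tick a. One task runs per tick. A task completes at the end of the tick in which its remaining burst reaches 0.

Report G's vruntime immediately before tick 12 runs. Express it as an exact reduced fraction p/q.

vruntime(G, start of tick 12) = 256/205

t=0: vr[B=0 D=0 G=0] → run B
t=1: vr[B=1024/655 C=0 D=0 G=0] → run C
t=2: vr[B=1024/655 C=1024/3121 D=0 G=0 H=0] → run D
t=3: vr[B=1024/655 C=1024/3121 D=1024/3121 E=0 G=0 H=0] → run E
t=4: vr[B=1024/655 C=1024/3121 D=1024/3121 E=1024/3121 G=0 H=0] → run G
t=5: vr[B=1024/655 C=1024/3121 D=1024/3121 E=1024/3121 G=256/205 H=0] → run H
t=6: vr[B=1024/655 C=1024/3121 D=1024/3121 E=1024/3121 G=256/205 H=512/793] → run C
t=7: vr[B=1024/655 C=2048/3121 D=1024/3121 E=1024/3121 G=256/205 H=512/793] → run D
t=8: vr[B=1024/655 C=2048/3121 D=2048/3121 E=1024/3121 G=256/205 H=512/793] → run E
t=9: vr[B=1024/655 C=2048/3121 D=2048/3121 E=2048/3121 G=256/205 H=512/793] → run H
t=10: vr[B=1024/655 C=2048/3121 D=2048/3121 E=2048/3121 G=256/205 H=1024/793] → run C
t=11: vr[B=1024/655 C=3072/3121 D=2048/3121 E=2048/3121 G=256/205 H=1024/793] → run D
t=12: vr[B=1024/655 C=3072/3121 D=3072/3121 E=2048/3121 G=256/205 H=1024/793] → run E
t=13: vr[B=1024/655 C=3072/3121 D=3072/3121 E=3072/3121 G=256/205 H=1024/793] → run C
t=14: vr[B=1024/655 C=4096/3121 D=3072/3121 E=3072/3121 G=256/205 H=1024/793] → run D
t=15: vr[B=1024/655 C=4096/3121 D=4096/3121 E=3072/3121 G=256/205 H=1024/793] → run E
t=16: vr[B=1024/655 C=4096/3121 D=4096/3121 E=4096/3121 G=256/205 H=1024/793] → run G
t=17: vr[B=1024/655 C=4096/3121 D=4096/3121 E=4096/3121 G=512/205 H=1024/793] → run H
t=18: vr[B=1024/655 C=4096/3121 D=4096/3121 E=4096/3121 G=512/205 H=1536/793] → run C
t=19: vr[B=1024/655 C=5120/3121 D=4096/3121 E=4096/3121 G=512/205 H=1536/793] → run D
t=20: vr[B=1024/655 C=5120/3121 D=5120/3121 E=4096/3121 G=512/205 H=1536/793] → run E
t=21: vr[B=1024/655 C=5120/3121 D=5120/3121 E=5120/3121 G=512/205 H=1536/793] → run B
t=22: vr[B=2048/655 C=5120/3121 D=5120/3121 E=5120/3121 G=512/205 H=1536/793] → run C
t=23: vr[B=2048/655 C=6144/3121 D=5120/3121 E=5120/3121 G=512/205 H=1536/793] → run D
t=24: vr[B=2048/655 C=6144/3121 D=6144/3121 E=5120/3121 G=512/205 H=1536/793] → run E
t=25: vr[B=2048/655 C=6144/3121 D=6144/3121 G=512/205 H=1536/793] → run H
t=26: vr[B=2048/655 C=6144/3121 D=6144/3121 G=512/205 H=2048/793] → run C
t=27: vr[B=2048/655 C=7168/3121 D=6144/3121 G=512/205 H=2048/793] → run D
t=28: vr[B=2048/655 C=7168/3121 G=512/205 H=2048/793] → run C
t=29: vr[B=2048/655 G=512/205 H=2048/793] → run G
t=30: vr[B=2048/655 H=2048/793] → run H
t=31: vr[B=2048/655 H=2560/793] → run B
t=32: vr[B=3072/655 H=2560/793] → run H
t=33: vr[B=3072/655 H=3072/793] → run H
t=34: vr[B=3072/655 H=3584/793] → run H
t=35: vr[B=3072/655] → run B
t=36: vr[B=4096/655] → run B
t=37: (idle)
t=38: (idle)
t=39: (idle)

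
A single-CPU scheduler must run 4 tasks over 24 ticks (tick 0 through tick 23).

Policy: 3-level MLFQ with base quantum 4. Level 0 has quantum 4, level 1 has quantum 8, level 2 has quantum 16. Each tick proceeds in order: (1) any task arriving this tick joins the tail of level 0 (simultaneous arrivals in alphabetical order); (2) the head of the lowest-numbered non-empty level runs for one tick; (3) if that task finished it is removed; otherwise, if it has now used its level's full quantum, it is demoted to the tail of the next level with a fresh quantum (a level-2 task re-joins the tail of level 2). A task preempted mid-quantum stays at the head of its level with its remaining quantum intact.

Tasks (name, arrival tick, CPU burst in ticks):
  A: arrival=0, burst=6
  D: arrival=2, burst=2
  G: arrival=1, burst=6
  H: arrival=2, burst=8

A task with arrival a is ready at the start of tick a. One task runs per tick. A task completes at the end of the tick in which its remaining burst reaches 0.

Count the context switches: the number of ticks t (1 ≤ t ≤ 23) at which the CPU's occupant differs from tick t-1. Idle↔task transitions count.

context switches = 7

t=0: L0/L1/L2 = A/-/- → run A
t=1: L0/L1/L2 = AG/-/- → run A
t=2: L0/L1/L2 = AGDH/-/- → run A
t=3: L0/L1/L2 = AGDH/-/- → run A
t=4: L0/L1/L2 = GDH/A/- → run G
t=5: L0/L1/L2 = GDH/A/- → run G
t=6: L0/L1/L2 = GDH/A/- → run G
t=7: L0/L1/L2 = GDH/A/- → run G
t=8: L0/L1/L2 = DH/AG/- → run D
t=9: L0/L1/L2 = DH/AG/- → run D
t=10: L0/L1/L2 = H/AG/- → run H
t=11: L0/L1/L2 = H/AG/- → run H
t=12: L0/L1/L2 = H/AG/- → run H
t=13: L0/L1/L2 = H/AG/- → run H
t=14: L0/L1/L2 = -/AGH/- → run A
t=15: L0/L1/L2 = -/AGH/- → run A
t=16: L0/L1/L2 = -/GH/- → run G
t=17: L0/L1/L2 = -/GH/- → run G
t=18: L0/L1/L2 = -/H/- → run H
t=19: L0/L1/L2 = -/H/- → run H
t=20: L0/L1/L2 = -/H/- → run H
t=21: L0/L1/L2 = -/H/- → run H
t=22: (idle)
t=23: (idle)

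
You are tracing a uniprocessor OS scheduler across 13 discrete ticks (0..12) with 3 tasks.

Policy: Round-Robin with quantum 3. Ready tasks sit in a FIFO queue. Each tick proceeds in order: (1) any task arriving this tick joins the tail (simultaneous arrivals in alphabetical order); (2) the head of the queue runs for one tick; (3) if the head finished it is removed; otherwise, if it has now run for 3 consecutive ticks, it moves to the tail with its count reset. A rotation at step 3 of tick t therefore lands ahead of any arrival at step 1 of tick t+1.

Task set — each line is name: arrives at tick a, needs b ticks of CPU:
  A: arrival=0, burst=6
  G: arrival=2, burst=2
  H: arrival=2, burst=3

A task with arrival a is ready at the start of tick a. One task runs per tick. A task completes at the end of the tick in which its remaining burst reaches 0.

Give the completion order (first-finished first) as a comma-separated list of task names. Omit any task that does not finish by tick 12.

completion order = G, H, A

t=0: queue=[A] q_used=0 → run A
t=1: queue=[A] q_used=1 → run A
t=2: queue=[A,G,H] q_used=2 → run A
t=3: queue=[G,H,A] q_used=0 → run G
t=4: queue=[G,H,A] q_used=1 → run G
t=5: queue=[H,A] q_used=0 → run H
t=6: queue=[H,A] q_used=1 → run H
t=7: queue=[H,A] q_used=2 → run H
t=8: queue=[A] q_used=0 → run A
t=9: queue=[A] q_used=1 → run A
t=10: queue=[A] q_used=2 → run A
t=11: (idle)
t=12: (idle)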